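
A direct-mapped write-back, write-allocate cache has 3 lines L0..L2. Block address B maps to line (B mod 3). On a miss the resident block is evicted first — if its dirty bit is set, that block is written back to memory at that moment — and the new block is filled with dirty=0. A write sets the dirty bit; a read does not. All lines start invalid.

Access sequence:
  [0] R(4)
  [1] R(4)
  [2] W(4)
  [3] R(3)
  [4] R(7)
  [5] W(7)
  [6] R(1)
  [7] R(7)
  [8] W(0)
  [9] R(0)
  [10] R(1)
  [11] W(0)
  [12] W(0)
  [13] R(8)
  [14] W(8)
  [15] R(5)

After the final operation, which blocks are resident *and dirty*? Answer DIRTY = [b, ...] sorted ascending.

DIRTY = [0]

  0 | R B4 → L1 miss [-]
  1 | R B4 → L1 hit [-]
  2 | W B4 → L1 hit [D]
  3 | R B3 → L0 miss [-]
  4 | R B7 → L1 miss wb→B4 [-]
  5 | W B7 → L1 hit [D]
  6 | R B1 → L1 miss wb→B7 [-]
  7 | R B7 → L1 miss [-]
  8 | W B0 → L0 miss [D]
  9 | R B0 → L0 hit [D]
  10 | R B1 → L1 miss [-]
  11 | W B0 → L0 hit [D]
  12 | W B0 → L0 hit [D]
  13 | R B8 → L2 miss [-]
  14 | W B8 → L2 hit [D]
  15 | R B5 → L2 miss wb→B8 [-]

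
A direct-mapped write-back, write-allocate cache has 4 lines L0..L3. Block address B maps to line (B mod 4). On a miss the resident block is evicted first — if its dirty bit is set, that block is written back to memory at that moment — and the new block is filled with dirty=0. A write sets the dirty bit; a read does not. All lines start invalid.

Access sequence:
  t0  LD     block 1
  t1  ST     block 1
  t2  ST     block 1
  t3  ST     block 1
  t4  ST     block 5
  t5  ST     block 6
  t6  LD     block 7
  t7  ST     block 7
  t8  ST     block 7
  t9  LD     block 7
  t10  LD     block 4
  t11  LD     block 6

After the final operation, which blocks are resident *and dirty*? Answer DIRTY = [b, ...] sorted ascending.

  0 | R B1 → L1 miss [-]
  1 | W B1 → L1 hit [D]
  2 | W B1 → L1 hit [D]
  3 | W B1 → L1 hit [D]
  4 | W B5 → L1 miss wb→B1 [D]
  5 | W B6 → L2 miss [D]
  6 | R B7 → L3 miss [-]
  7 | W B7 → L3 hit [D]
  8 | W B7 → L3 hit [D]
  9 | R B7 → L3 hit [D]
  10 | R B4 → L0 miss [-]
  11 | R B6 → L2 hit [D]

DIRTY = [5, 6, 7]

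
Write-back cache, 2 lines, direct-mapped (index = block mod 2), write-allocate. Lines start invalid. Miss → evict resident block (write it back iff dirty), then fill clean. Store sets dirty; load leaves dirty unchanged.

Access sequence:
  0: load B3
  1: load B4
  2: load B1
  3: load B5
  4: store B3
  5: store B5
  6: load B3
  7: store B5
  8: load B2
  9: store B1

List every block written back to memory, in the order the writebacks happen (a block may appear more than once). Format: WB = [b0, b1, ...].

WB = [3, 5, 5]

0: R B3 → L1 miss [-]
1: R B4 → L0 miss [-]
2: R B1 → L1 miss [-]
3: R B5 → L1 miss [-]
4: W B3 → L1 miss [D]
5: W B5 → L1 miss wb→B3 [D]
6: R B3 → L1 miss wb→B5 [-]
7: W B5 → L1 miss [D]
8: R B2 → L0 miss [-]
9: W B1 → L1 miss wb→B5 [D]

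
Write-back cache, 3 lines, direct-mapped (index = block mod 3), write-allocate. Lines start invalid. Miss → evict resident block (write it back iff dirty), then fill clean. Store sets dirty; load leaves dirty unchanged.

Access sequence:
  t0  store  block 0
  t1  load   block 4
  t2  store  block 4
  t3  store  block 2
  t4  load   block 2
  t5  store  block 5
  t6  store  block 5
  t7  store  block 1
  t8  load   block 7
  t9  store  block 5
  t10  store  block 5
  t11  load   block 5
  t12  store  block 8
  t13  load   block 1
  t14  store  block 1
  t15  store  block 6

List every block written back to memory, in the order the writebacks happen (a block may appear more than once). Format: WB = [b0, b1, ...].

  0 | W B0 → L0 miss [D]
  1 | R B4 → L1 miss [-]
  2 | W B4 → L1 hit [D]
  3 | W B2 → L2 miss [D]
  4 | R B2 → L2 hit [D]
  5 | W B5 → L2 miss wb→B2 [D]
  6 | W B5 → L2 hit [D]
  7 | W B1 → L1 miss wb→B4 [D]
  8 | R B7 → L1 miss wb→B1 [-]
  9 | W B5 → L2 hit [D]
  10 | W B5 → L2 hit [D]
  11 | R B5 → L2 hit [D]
  12 | W B8 → L2 miss wb→B5 [D]
  13 | R B1 → L1 miss [-]
  14 | W B1 → L1 hit [D]
  15 | W B6 → L0 miss wb→B0 [D]

WB = [2, 4, 1, 5, 0]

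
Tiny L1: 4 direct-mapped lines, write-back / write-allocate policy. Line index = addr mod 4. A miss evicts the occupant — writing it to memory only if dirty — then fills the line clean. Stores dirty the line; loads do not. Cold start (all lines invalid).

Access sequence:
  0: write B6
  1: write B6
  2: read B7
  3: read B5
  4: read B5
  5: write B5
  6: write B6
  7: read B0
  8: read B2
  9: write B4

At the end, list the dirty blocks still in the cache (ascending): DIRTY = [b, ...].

  0 | W B6 → L2 miss [D]
  1 | W B6 → L2 hit [D]
  2 | R B7 → L3 miss [-]
  3 | R B5 → L1 miss [-]
  4 | R B5 → L1 hit [-]
  5 | W B5 → L1 hit [D]
  6 | W B6 → L2 hit [D]
  7 | R B0 → L0 miss [-]
  8 | R B2 → L2 miss wb→B6 [-]
  9 | W B4 → L0 miss [D]

DIRTY = [4, 5]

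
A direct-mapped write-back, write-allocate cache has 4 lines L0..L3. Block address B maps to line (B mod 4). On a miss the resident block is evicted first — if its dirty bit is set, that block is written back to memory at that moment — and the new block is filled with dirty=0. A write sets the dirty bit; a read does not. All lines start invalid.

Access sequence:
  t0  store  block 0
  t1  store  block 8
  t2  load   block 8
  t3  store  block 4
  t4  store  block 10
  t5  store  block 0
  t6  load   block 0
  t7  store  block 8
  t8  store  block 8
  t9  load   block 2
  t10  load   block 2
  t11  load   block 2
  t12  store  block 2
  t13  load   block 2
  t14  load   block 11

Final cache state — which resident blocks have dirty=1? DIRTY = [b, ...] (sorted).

0: W B0 -> L0 miss  d=D]
1: W B8 -> L0 miss wb->B0  d=D]
2: R B8 -> L0 hit  d=D]
3: W B4 -> L0 miss wb->B8  d=D]
4: W B10 -> L2 miss  d=D]
5: W B0 -> L0 miss wb->B4  d=D]
6: R B0 -> L0 hit  d=D]
7: W B8 -> L0 miss wb->B0  d=D]
8: W B8 -> L0 hit  d=D]
9: R B2 -> L2 miss wb->B10  d=-]
10: R B2 -> L2 hit  d=-]
11: R B2 -> L2 hit  d=-]
12: W B2 -> L2 hit  d=D]
13: R B2 -> L2 hit  d=D]
14: R B11 -> L3 miss  d=-]

DIRTY = [2, 8]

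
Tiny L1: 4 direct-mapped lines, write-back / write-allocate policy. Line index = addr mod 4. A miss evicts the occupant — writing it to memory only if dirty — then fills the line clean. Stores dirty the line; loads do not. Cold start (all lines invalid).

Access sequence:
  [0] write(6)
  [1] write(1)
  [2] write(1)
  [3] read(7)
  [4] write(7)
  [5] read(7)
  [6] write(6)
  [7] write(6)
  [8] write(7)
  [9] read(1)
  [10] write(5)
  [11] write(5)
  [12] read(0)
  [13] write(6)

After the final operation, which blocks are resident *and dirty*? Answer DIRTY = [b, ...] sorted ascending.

DIRTY = [5, 6, 7]

0: W B6 -> L2 miss  d=D]
1: W B1 -> L1 miss  d=D]
2: W B1 -> L1 hit  d=D]
3: R B7 -> L3 miss  d=-]
4: W B7 -> L3 hit  d=D]
5: R B7 -> L3 hit  d=D]
6: W B6 -> L2 hit  d=D]
7: W B6 -> L2 hit  d=D]
8: W B7 -> L3 hit  d=D]
9: R B1 -> L1 hit  d=D]
10: W B5 -> L1 miss wb->B1  d=D]
11: W B5 -> L1 hit  d=D]
12: R B0 -> L0 miss  d=-]
13: W B6 -> L2 hit  d=D]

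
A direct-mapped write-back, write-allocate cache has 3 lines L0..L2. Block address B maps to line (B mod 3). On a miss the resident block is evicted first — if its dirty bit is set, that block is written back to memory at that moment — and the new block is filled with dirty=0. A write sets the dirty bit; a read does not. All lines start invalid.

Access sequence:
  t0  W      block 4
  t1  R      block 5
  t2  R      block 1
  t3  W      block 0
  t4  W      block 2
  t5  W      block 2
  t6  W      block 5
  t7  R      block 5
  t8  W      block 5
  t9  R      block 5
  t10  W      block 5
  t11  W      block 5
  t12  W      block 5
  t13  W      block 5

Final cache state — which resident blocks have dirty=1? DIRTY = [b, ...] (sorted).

DIRTY = [0, 5]

0: W B4 → L1 miss [D]
1: R B5 → L2 miss [-]
2: R B1 → L1 miss wb→B4 [-]
3: W B0 → L0 miss [D]
4: W B2 → L2 miss [D]
5: W B2 → L2 hit [D]
6: W B5 → L2 miss wb→B2 [D]
7: R B5 → L2 hit [D]
8: W B5 → L2 hit [D]
9: R B5 → L2 hit [D]
10: W B5 → L2 hit [D]
11: W B5 → L2 hit [D]
12: W B5 → L2 hit [D]
13: W B5 → L2 hit [D]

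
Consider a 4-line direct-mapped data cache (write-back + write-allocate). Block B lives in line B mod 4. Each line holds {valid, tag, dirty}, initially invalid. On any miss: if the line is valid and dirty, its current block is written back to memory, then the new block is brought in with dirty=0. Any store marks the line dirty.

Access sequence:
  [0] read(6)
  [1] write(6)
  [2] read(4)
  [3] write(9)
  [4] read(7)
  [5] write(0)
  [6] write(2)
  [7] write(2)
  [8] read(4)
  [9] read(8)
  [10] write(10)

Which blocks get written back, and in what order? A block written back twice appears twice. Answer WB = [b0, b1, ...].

  0 | R B6 → L2 miss [-]
  1 | W B6 → L2 hit [D]
  2 | R B4 → L0 miss [-]
  3 | W B9 → L1 miss [D]
  4 | R B7 → L3 miss [-]
  5 | W B0 → L0 miss [D]
  6 | W B2 → L2 miss wb→B6 [D]
  7 | W B2 → L2 hit [D]
  8 | R B4 → L0 miss wb→B0 [-]
  9 | R B8 → L0 miss [-]
  10 | W B10 → L2 miss wb→B2 [D]

WB = [6, 0, 2]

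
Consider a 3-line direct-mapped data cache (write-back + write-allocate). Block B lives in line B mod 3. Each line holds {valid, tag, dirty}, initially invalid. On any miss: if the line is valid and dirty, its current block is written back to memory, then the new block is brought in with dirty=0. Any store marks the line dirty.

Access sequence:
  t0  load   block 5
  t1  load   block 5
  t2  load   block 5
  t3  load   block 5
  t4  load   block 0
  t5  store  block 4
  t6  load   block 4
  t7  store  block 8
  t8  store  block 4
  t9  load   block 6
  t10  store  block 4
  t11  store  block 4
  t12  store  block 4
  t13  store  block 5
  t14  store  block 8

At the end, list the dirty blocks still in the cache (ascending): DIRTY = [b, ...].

DIRTY = [4, 8]

0: R B5 → L2 miss [-]
1: R B5 → L2 hit [-]
2: R B5 → L2 hit [-]
3: R B5 → L2 hit [-]
4: R B0 → L0 miss [-]
5: W B4 → L1 miss [D]
6: R B4 → L1 hit [D]
7: W B8 → L2 miss [D]
8: W B4 → L1 hit [D]
9: R B6 → L0 miss [-]
10: W B4 → L1 hit [D]
11: W B4 → L1 hit [D]
12: W B4 → L1 hit [D]
13: W B5 → L2 miss wb→B8 [D]
14: W B8 → L2 miss wb→B5 [D]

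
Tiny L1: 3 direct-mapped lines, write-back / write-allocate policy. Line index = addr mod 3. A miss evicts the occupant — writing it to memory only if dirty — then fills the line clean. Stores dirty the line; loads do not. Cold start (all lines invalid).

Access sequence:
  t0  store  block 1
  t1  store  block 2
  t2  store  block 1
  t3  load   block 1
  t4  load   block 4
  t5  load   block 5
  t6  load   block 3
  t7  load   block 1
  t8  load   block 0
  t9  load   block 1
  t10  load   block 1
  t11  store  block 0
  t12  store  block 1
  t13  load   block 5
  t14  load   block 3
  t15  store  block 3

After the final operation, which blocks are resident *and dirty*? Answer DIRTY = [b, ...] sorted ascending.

0: W B1 -> L1 miss  d=D]
1: W B2 -> L2 miss  d=D]
2: W B1 -> L1 hit  d=D]
3: R B1 -> L1 hit  d=D]
4: R B4 -> L1 miss wb->B1  d=-]
5: R B5 -> L2 miss wb->B2  d=-]
6: R B3 -> L0 miss  d=-]
7: R B1 -> L1 miss  d=-]
8: R B0 -> L0 miss  d=-]
9: R B1 -> L1 hit  d=-]
10: R B1 -> L1 hit  d=-]
11: W B0 -> L0 hit  d=D]
12: W B1 -> L1 hit  d=D]
13: R B5 -> L2 hit  d=-]
14: R B3 -> L0 miss wb->B0  d=-]
15: W B3 -> L0 hit  d=D]

DIRTY = [1, 3]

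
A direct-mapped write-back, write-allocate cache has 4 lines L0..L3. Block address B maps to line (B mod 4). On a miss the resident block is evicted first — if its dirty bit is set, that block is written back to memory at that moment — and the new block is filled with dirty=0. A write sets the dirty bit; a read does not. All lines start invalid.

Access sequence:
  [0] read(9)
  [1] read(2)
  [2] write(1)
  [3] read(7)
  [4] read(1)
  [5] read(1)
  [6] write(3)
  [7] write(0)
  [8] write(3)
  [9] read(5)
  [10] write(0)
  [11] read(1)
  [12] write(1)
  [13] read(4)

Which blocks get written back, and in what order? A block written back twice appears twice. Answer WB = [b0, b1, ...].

WB = [1, 0]

  0 | R B9 → L1 miss [-]
  1 | R B2 → L2 miss [-]
  2 | W B1 → L1 miss [D]
  3 | R B7 → L3 miss [-]
  4 | R B1 → L1 hit [D]
  5 | R B1 → L1 hit [D]
  6 | W B3 → L3 miss [D]
  7 | W B0 → L0 miss [D]
  8 | W B3 → L3 hit [D]
  9 | R B5 → L1 miss wb→B1 [-]
  10 | W B0 → L0 hit [D]
  11 | R B1 → L1 miss [-]
  12 | W B1 → L1 hit [D]
  13 | R B4 → L0 miss wb→B0 [-]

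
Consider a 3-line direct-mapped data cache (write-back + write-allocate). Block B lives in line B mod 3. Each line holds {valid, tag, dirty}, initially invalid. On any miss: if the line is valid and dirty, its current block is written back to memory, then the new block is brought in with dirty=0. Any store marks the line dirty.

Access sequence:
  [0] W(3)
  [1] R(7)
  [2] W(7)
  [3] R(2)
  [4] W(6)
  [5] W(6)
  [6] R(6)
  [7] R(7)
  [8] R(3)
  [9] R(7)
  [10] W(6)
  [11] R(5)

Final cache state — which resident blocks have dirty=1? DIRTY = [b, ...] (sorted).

0: W B3 -> L0 miss  d=D]
1: R B7 -> L1 miss  d=-]
2: W B7 -> L1 hit  d=D]
3: R B2 -> L2 miss  d=-]
4: W B6 -> L0 miss wb->B3  d=D]
5: W B6 -> L0 hit  d=D]
6: R B6 -> L0 hit  d=D]
7: R B7 -> L1 hit  d=D]
8: R B3 -> L0 miss wb->B6  d=-]
9: R B7 -> L1 hit  d=D]
10: W B6 -> L0 miss  d=D]
11: R B5 -> L2 miss  d=-]

DIRTY = [6, 7]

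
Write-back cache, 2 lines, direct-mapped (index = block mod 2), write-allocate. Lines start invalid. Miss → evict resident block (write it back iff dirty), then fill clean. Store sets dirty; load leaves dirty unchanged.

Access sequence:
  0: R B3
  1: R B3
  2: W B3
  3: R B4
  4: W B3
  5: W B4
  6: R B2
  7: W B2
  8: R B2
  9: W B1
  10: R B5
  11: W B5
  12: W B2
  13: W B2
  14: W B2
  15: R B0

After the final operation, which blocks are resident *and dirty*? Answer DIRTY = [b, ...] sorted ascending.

0: R B3 -> L1 miss  d=-]
1: R B3 -> L1 hit  d=-]
2: W B3 -> L1 hit  d=D]
3: R B4 -> L0 miss  d=-]
4: W B3 -> L1 hit  d=D]
5: W B4 -> L0 hit  d=D]
6: R B2 -> L0 miss wb->B4  d=-]
7: W B2 -> L0 hit  d=D]
8: R B2 -> L0 hit  d=D]
9: W B1 -> L1 miss wb->B3  d=D]
10: R B5 -> L1 miss wb->B1  d=-]
11: W B5 -> L1 hit  d=D]
12: W B2 -> L0 hit  d=D]
13: W B2 -> L0 hit  d=D]
14: W B2 -> L0 hit  d=D]
15: R B0 -> L0 miss wb->B2  d=-]

DIRTY = [5]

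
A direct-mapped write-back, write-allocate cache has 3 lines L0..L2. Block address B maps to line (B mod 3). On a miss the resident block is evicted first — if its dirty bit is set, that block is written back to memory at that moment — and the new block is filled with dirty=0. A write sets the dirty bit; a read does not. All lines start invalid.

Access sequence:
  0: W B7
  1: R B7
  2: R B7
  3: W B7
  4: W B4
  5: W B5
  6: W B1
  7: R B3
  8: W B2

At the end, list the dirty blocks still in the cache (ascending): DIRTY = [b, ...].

0: W B7 → L1 miss [D]
1: R B7 → L1 hit [D]
2: R B7 → L1 hit [D]
3: W B7 → L1 hit [D]
4: W B4 → L1 miss wb→B7 [D]
5: W B5 → L2 miss [D]
6: W B1 → L1 miss wb→B4 [D]
7: R B3 → L0 miss [-]
8: W B2 → L2 miss wb→B5 [D]

DIRTY = [1, 2]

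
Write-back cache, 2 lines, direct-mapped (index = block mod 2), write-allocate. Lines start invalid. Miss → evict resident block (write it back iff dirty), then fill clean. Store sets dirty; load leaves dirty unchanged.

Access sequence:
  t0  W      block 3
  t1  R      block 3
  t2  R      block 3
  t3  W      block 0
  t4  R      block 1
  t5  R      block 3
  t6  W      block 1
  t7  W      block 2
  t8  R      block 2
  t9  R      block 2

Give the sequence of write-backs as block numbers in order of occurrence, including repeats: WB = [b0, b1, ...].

WB = [3, 0]

0: W B3 → L1 miss [D]
1: R B3 → L1 hit [D]
2: R B3 → L1 hit [D]
3: W B0 → L0 miss [D]
4: R B1 → L1 miss wb→B3 [-]
5: R B3 → L1 miss [-]
6: W B1 → L1 miss [D]
7: W B2 → L0 miss wb→B0 [D]
8: R B2 → L0 hit [D]
9: R B2 → L0 hit [D]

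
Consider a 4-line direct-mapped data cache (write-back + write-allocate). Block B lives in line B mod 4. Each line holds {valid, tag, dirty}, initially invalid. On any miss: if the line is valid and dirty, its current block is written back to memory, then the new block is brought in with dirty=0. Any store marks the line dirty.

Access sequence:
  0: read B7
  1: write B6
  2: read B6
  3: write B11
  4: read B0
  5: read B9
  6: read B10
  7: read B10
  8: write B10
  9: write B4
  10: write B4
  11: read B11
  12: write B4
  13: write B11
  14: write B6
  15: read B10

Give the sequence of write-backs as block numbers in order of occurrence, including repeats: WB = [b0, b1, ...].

WB = [6, 10, 6]

0: R B7 → L3 miss [-]
1: W B6 → L2 miss [D]
2: R B6 → L2 hit [D]
3: W B11 → L3 miss [D]
4: R B0 → L0 miss [-]
5: R B9 → L1 miss [-]
6: R B10 → L2 miss wb→B6 [-]
7: R B10 → L2 hit [-]
8: W B10 → L2 hit [D]
9: W B4 → L0 miss [D]
10: W B4 → L0 hit [D]
11: R B11 → L3 hit [D]
12: W B4 → L0 hit [D]
13: W B11 → L3 hit [D]
14: W B6 → L2 miss wb→B10 [D]
15: R B10 → L2 miss wb→B6 [-]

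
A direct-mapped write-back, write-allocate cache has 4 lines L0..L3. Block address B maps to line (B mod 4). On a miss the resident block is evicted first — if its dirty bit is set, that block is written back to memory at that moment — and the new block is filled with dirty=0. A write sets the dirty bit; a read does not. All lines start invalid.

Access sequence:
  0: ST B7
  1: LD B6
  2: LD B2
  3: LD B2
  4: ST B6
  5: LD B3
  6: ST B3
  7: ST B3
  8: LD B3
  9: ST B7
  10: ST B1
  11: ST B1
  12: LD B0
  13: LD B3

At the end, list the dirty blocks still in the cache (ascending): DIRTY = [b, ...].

DIRTY = [1, 6]

0: W B7 -> L3 miss  d=D]
1: R B6 -> L2 miss  d=-]
2: R B2 -> L2 miss  d=-]
3: R B2 -> L2 hit  d=-]
4: W B6 -> L2 miss  d=D]
5: R B3 -> L3 miss wb->B7  d=-]
6: W B3 -> L3 hit  d=D]
7: W B3 -> L3 hit  d=D]
8: R B3 -> L3 hit  d=D]
9: W B7 -> L3 miss wb->B3  d=D]
10: W B1 -> L1 miss  d=D]
11: W B1 -> L1 hit  d=D]
12: R B0 -> L0 miss  d=-]
13: R B3 -> L3 miss wb->B7  d=-]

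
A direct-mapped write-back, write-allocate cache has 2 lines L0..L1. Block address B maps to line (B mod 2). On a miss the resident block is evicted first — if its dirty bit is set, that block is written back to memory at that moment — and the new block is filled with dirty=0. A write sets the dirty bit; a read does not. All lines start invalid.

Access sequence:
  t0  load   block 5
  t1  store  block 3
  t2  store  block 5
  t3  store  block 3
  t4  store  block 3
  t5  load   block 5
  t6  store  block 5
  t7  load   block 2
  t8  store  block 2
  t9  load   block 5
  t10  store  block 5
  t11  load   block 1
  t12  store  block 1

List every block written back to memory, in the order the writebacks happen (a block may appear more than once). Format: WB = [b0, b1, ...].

0: R B5 -> L1 miss  d=-]
1: W B3 -> L1 miss  d=D]
2: W B5 -> L1 miss wb->B3  d=D]
3: W B3 -> L1 miss wb->B5  d=D]
4: W B3 -> L1 hit  d=D]
5: R B5 -> L1 miss wb->B3  d=-]
6: W B5 -> L1 hit  d=D]
7: R B2 -> L0 miss  d=-]
8: W B2 -> L0 hit  d=D]
9: R B5 -> L1 hit  d=D]
10: W B5 -> L1 hit  d=D]
11: R B1 -> L1 miss wb->B5  d=-]
12: W B1 -> L1 hit  d=D]

WB = [3, 5, 3, 5]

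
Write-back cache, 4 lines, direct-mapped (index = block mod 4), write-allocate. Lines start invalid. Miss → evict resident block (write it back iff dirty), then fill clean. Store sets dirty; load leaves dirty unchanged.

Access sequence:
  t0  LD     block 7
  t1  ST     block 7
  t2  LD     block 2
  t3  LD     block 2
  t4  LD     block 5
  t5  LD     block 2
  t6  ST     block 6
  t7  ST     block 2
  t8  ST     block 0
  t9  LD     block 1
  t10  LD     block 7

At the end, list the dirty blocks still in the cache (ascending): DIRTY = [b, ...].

0: R B7 -> L3 miss  d=-]
1: W B7 -> L3 hit  d=D]
2: R B2 -> L2 miss  d=-]
3: R B2 -> L2 hit  d=-]
4: R B5 -> L1 miss  d=-]
5: R B2 -> L2 hit  d=-]
6: W B6 -> L2 miss  d=D]
7: W B2 -> L2 miss wb->B6  d=D]
8: W B0 -> L0 miss  d=D]
9: R B1 -> L1 miss  d=-]
10: R B7 -> L3 hit  d=D]

DIRTY = [0, 2, 7]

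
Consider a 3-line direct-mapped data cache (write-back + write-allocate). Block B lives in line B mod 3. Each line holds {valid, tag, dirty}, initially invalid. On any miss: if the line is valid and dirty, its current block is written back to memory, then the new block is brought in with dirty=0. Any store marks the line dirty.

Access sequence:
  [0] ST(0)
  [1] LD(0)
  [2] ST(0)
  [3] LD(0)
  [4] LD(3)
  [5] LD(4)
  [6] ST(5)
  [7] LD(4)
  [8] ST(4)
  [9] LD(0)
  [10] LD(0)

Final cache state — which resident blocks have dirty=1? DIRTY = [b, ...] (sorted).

  0 | W B0 → L0 miss [D]
  1 | R B0 → L0 hit [D]
  2 | W B0 → L0 hit [D]
  3 | R B0 → L0 hit [D]
  4 | R B3 → L0 miss wb→B0 [-]
  5 | R B4 → L1 miss [-]
  6 | W B5 → L2 miss [D]
  7 | R B4 → L1 hit [-]
  8 | W B4 → L1 hit [D]
  9 | R B0 → L0 miss [-]
  10 | R B0 → L0 hit [-]

DIRTY = [4, 5]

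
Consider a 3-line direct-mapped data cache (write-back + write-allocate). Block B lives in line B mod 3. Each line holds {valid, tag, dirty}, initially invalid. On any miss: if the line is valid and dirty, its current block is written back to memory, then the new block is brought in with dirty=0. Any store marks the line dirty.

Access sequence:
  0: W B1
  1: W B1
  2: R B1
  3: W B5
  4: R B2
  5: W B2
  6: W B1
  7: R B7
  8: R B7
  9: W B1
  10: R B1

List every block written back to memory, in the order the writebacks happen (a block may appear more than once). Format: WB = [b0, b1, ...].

WB = [5, 1]

  0 | W B1 → L1 miss [D]
  1 | W B1 → L1 hit [D]
  2 | R B1 → L1 hit [D]
  3 | W B5 → L2 miss [D]
  4 | R B2 → L2 miss wb→B5 [-]
  5 | W B2 → L2 hit [D]
  6 | W B1 → L1 hit [D]
  7 | R B7 → L1 miss wb→B1 [-]
  8 | R B7 → L1 hit [-]
  9 | W B1 → L1 miss [D]
  10 | R B1 → L1 hit [D]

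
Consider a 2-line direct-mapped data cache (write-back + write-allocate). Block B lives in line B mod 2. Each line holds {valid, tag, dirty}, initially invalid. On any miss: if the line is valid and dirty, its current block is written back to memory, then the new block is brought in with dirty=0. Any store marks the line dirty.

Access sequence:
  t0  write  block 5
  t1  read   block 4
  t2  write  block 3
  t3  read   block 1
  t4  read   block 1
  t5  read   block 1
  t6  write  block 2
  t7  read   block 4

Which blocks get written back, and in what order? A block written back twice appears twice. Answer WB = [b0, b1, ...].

0: W B5 -> L1 miss  d=D]
1: R B4 -> L0 miss  d=-]
2: W B3 -> L1 miss wb->B5  d=D]
3: R B1 -> L1 miss wb->B3  d=-]
4: R B1 -> L1 hit  d=-]
5: R B1 -> L1 hit  d=-]
6: W B2 -> L0 miss  d=D]
7: R B4 -> L0 miss wb->B2  d=-]

WB = [5, 3, 2]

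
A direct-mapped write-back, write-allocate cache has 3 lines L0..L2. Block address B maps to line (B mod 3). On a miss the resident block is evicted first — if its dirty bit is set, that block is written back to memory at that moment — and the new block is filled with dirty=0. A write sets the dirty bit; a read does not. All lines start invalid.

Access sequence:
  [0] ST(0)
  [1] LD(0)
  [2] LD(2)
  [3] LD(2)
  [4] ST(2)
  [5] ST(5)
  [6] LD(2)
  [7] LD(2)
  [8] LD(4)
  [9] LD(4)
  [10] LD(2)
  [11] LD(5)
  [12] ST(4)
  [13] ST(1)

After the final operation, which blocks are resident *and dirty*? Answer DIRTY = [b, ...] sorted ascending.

0: W B0 -> L0 miss  d=D]
1: R B0 -> L0 hit  d=D]
2: R B2 -> L2 miss  d=-]
3: R B2 -> L2 hit  d=-]
4: W B2 -> L2 hit  d=D]
5: W B5 -> L2 miss wb->B2  d=D]
6: R B2 -> L2 miss wb->B5  d=-]
7: R B2 -> L2 hit  d=-]
8: R B4 -> L1 miss  d=-]
9: R B4 -> L1 hit  d=-]
10: R B2 -> L2 hit  d=-]
11: R B5 -> L2 miss  d=-]
12: W B4 -> L1 hit  d=D]
13: W B1 -> L1 miss wb->B4  d=D]

DIRTY = [0, 1]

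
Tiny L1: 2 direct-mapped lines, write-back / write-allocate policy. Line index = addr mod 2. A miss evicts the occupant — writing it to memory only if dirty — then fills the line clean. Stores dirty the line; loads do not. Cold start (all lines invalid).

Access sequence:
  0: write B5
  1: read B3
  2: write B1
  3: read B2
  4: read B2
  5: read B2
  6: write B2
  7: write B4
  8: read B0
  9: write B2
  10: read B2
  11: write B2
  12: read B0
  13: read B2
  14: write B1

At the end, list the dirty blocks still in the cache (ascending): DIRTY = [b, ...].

  0 | W B5 → L1 miss [D]
  1 | R B3 → L1 miss wb→B5 [-]
  2 | W B1 → L1 miss [D]
  3 | R B2 → L0 miss [-]
  4 | R B2 → L0 hit [-]
  5 | R B2 → L0 hit [-]
  6 | W B2 → L0 hit [D]
  7 | W B4 → L0 miss wb→B2 [D]
  8 | R B0 → L0 miss wb→B4 [-]
  9 | W B2 → L0 miss [D]
  10 | R B2 → L0 hit [D]
  11 | W B2 → L0 hit [D]
  12 | R B0 → L0 miss wb→B2 [-]
  13 | R B2 → L0 miss [-]
  14 | W B1 → L1 hit [D]

DIRTY = [1]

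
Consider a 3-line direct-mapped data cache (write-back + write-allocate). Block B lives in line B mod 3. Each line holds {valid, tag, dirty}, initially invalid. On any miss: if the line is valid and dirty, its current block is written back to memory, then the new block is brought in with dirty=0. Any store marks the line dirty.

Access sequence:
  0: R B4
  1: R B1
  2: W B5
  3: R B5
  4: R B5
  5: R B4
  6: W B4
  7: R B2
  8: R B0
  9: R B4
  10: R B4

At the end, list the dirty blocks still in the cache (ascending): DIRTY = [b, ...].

  0 | R B4 → L1 miss [-]
  1 | R B1 → L1 miss [-]
  2 | W B5 → L2 miss [D]
  3 | R B5 → L2 hit [D]
  4 | R B5 → L2 hit [D]
  5 | R B4 → L1 miss [-]
  6 | W B4 → L1 hit [D]
  7 | R B2 → L2 miss wb→B5 [-]
  8 | R B0 → L0 miss [-]
  9 | R B4 → L1 hit [D]
  10 | R B4 → L1 hit [D]

DIRTY = [4]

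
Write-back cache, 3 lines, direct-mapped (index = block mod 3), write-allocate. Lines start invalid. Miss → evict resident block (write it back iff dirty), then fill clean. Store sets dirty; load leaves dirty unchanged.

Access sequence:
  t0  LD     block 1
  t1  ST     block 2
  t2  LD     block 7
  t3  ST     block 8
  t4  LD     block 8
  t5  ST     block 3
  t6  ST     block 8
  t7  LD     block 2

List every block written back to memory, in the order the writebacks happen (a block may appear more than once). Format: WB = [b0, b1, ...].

WB = [2, 8]

0: R B1 → L1 miss [-]
1: W B2 → L2 miss [D]
2: R B7 → L1 miss [-]
3: W B8 → L2 miss wb→B2 [D]
4: R B8 → L2 hit [D]
5: W B3 → L0 miss [D]
6: W B8 → L2 hit [D]
7: R B2 → L2 miss wb→B8 [-]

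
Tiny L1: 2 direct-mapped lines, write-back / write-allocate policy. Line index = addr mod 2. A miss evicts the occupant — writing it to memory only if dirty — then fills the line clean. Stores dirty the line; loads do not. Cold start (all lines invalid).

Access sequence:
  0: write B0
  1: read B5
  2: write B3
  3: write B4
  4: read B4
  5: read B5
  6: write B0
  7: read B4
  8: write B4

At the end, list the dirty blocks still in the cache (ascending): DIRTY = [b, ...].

0: W B0 -> L0 miss  d=D]
1: R B5 -> L1 miss  d=-]
2: W B3 -> L1 miss  d=D]
3: W B4 -> L0 miss wb->B0  d=D]
4: R B4 -> L0 hit  d=D]
5: R B5 -> L1 miss wb->B3  d=-]
6: W B0 -> L0 miss wb->B4  d=D]
7: R B4 -> L0 miss wb->B0  d=-]
8: W B4 -> L0 hit  d=D]

DIRTY = [4]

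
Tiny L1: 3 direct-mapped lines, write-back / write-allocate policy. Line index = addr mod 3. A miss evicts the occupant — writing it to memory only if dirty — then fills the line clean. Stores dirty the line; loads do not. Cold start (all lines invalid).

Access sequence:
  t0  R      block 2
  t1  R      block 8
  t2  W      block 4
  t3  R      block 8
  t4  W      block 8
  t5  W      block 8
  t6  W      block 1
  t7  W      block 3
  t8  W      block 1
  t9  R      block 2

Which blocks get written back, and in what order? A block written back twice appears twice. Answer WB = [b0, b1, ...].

WB = [4, 8]

  0 | R B2 → L2 miss [-]
  1 | R B8 → L2 miss [-]
  2 | W B4 → L1 miss [D]
  3 | R B8 → L2 hit [-]
  4 | W B8 → L2 hit [D]
  5 | W B8 → L2 hit [D]
  6 | W B1 → L1 miss wb→B4 [D]
  7 | W B3 → L0 miss [D]
  8 | W B1 → L1 hit [D]
  9 | R B2 → L2 miss wb→B8 [-]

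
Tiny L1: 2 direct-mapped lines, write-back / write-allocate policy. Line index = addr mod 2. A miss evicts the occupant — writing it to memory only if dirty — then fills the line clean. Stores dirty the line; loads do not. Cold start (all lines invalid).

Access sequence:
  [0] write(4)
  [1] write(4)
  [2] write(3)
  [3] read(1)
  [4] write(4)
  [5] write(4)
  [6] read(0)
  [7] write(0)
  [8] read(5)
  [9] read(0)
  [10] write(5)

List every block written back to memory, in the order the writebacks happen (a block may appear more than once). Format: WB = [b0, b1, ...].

0: W B4 -> L0 miss  d=D]
1: W B4 -> L0 hit  d=D]
2: W B3 -> L1 miss  d=D]
3: R B1 -> L1 miss wb->B3  d=-]
4: W B4 -> L0 hit  d=D]
5: W B4 -> L0 hit  d=D]
6: R B0 -> L0 miss wb->B4  d=-]
7: W B0 -> L0 hit  d=D]
8: R B5 -> L1 miss  d=-]
9: R B0 -> L0 hit  d=D]
10: W B5 -> L1 hit  d=D]

WB = [3, 4]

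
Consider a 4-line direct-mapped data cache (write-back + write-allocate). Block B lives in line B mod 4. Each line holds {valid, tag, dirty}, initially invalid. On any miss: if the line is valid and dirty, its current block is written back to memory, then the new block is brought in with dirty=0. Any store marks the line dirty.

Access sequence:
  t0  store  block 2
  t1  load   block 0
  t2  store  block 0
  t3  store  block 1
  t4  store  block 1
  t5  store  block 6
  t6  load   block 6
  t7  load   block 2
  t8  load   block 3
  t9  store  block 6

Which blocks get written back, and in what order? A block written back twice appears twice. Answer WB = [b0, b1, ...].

0: W B2 -> L2 miss  d=D]
1: R B0 -> L0 miss  d=-]
2: W B0 -> L0 hit  d=D]
3: W B1 -> L1 miss  d=D]
4: W B1 -> L1 hit  d=D]
5: W B6 -> L2 miss wb->B2  d=D]
6: R B6 -> L2 hit  d=D]
7: R B2 -> L2 miss wb->B6  d=-]
8: R B3 -> L3 miss  d=-]
9: W B6 -> L2 miss  d=D]

WB = [2, 6]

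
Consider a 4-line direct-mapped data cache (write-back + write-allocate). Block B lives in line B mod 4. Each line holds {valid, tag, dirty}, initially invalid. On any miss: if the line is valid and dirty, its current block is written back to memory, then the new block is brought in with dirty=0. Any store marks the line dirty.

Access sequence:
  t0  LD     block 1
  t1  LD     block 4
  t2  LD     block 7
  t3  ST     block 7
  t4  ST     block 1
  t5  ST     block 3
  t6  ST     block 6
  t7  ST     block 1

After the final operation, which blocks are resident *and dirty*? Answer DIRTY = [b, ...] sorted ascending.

0: R B1 → L1 miss [-]
1: R B4 → L0 miss [-]
2: R B7 → L3 miss [-]
3: W B7 → L3 hit [D]
4: W B1 → L1 hit [D]
5: W B3 → L3 miss wb→B7 [D]
6: W B6 → L2 miss [D]
7: W B1 → L1 hit [D]

DIRTY = [1, 3, 6]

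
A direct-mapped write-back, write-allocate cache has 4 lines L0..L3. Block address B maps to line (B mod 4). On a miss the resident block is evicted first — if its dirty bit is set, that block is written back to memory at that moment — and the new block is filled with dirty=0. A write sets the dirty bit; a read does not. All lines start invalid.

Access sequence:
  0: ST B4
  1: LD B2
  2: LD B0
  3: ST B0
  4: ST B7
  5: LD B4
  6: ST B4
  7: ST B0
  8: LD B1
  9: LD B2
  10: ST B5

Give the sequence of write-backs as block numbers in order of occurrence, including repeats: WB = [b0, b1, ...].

0: W B4 -> L0 miss  d=D]
1: R B2 -> L2 miss  d=-]
2: R B0 -> L0 miss wb->B4  d=-]
3: W B0 -> L0 hit  d=D]
4: W B7 -> L3 miss  d=D]
5: R B4 -> L0 miss wb->B0  d=-]
6: W B4 -> L0 hit  d=D]
7: W B0 -> L0 miss wb->B4  d=D]
8: R B1 -> L1 miss  d=-]
9: R B2 -> L2 hit  d=-]
10: W B5 -> L1 miss  d=D]

WB = [4, 0, 4]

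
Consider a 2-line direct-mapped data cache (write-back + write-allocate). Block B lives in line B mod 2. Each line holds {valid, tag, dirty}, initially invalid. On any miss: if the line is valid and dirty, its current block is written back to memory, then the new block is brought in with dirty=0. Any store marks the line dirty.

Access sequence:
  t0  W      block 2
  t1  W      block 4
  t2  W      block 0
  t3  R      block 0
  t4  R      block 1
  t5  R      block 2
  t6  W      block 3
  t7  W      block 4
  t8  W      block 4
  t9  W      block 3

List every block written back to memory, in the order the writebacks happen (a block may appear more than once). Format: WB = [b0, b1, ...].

0: W B2 -> L0 miss  d=D]
1: W B4 -> L0 miss wb->B2  d=D]
2: W B0 -> L0 miss wb->B4  d=D]
3: R B0 -> L0 hit  d=D]
4: R B1 -> L1 miss  d=-]
5: R B2 -> L0 miss wb->B0  d=-]
6: W B3 -> L1 miss  d=D]
7: W B4 -> L0 miss  d=D]
8: W B4 -> L0 hit  d=D]
9: W B3 -> L1 hit  d=D]

WB = [2, 4, 0]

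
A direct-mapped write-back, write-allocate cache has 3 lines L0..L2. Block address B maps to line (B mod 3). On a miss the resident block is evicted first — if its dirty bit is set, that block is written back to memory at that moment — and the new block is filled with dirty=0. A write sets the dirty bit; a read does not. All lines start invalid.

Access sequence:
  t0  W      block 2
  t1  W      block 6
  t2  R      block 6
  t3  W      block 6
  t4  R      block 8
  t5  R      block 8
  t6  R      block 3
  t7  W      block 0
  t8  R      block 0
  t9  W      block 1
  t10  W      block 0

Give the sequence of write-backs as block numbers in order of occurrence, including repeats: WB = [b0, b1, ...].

WB = [2, 6]

0: W B2 -> L2 miss  d=D]
1: W B6 -> L0 miss  d=D]
2: R B6 -> L0 hit  d=D]
3: W B6 -> L0 hit  d=D]
4: R B8 -> L2 miss wb->B2  d=-]
5: R B8 -> L2 hit  d=-]
6: R B3 -> L0 miss wb->B6  d=-]
7: W B0 -> L0 miss  d=D]
8: R B0 -> L0 hit  d=D]
9: W B1 -> L1 miss  d=D]
10: W B0 -> L0 hit  d=D]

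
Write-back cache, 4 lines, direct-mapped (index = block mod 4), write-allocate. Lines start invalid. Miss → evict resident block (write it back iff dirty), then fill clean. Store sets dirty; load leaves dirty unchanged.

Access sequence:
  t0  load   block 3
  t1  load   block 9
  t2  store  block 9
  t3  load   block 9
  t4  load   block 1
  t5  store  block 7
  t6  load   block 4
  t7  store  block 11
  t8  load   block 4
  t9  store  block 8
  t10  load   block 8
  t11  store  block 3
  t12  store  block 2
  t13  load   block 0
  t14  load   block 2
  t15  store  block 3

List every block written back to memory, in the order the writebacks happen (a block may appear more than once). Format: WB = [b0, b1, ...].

WB = [9, 7, 11, 8]

  0 | R B3 → L3 miss [-]
  1 | R B9 → L1 miss [-]
  2 | W B9 → L1 hit [D]
  3 | R B9 → L1 hit [D]
  4 | R B1 → L1 miss wb→B9 [-]
  5 | W B7 → L3 miss [D]
  6 | R B4 → L0 miss [-]
  7 | W B11 → L3 miss wb→B7 [D]
  8 | R B4 → L0 hit [-]
  9 | W B8 → L0 miss [D]
  10 | R B8 → L0 hit [D]
  11 | W B3 → L3 miss wb→B11 [D]
  12 | W B2 → L2 miss [D]
  13 | R B0 → L0 miss wb→B8 [-]
  14 | R B2 → L2 hit [D]
  15 | W B3 → L3 hit [D]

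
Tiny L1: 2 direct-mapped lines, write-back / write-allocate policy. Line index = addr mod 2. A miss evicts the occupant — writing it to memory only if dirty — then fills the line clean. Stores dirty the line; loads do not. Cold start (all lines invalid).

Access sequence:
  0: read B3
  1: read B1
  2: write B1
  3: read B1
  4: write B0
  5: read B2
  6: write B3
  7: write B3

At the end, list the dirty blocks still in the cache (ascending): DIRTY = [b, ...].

0: R B3 -> L1 miss  d=-]
1: R B1 -> L1 miss  d=-]
2: W B1 -> L1 hit  d=D]
3: R B1 -> L1 hit  d=D]
4: W B0 -> L0 miss  d=D]
5: R B2 -> L0 miss wb->B0  d=-]
6: W B3 -> L1 miss wb->B1  d=D]
7: W B3 -> L1 hit  d=D]

DIRTY = [3]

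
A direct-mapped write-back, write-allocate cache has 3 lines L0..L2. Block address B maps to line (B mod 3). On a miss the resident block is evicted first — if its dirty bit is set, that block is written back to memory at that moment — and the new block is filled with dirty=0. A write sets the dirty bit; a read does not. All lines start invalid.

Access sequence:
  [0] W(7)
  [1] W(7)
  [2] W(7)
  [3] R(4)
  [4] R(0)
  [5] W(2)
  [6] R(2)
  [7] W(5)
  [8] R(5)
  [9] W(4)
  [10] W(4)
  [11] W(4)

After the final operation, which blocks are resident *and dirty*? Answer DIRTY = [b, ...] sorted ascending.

DIRTY = [4, 5]

0: W B7 -> L1 miss  d=D]
1: W B7 -> L1 hit  d=D]
2: W B7 -> L1 hit  d=D]
3: R B4 -> L1 miss wb->B7  d=-]
4: R B0 -> L0 miss  d=-]
5: W B2 -> L2 miss  d=D]
6: R B2 -> L2 hit  d=D]
7: W B5 -> L2 miss wb->B2  d=D]
8: R B5 -> L2 hit  d=D]
9: W B4 -> L1 hit  d=D]
10: W B4 -> L1 hit  d=D]
11: W B4 -> L1 hit  d=D]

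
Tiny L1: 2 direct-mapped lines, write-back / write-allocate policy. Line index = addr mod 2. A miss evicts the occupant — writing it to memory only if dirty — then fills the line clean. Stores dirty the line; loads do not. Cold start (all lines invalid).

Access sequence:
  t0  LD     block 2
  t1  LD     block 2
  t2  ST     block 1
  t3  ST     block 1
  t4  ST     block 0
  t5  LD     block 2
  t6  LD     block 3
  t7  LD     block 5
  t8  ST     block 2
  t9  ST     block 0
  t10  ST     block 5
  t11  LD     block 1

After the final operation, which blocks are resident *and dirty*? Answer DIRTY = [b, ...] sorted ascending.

DIRTY = [0]

0: R B2 -> L0 miss  d=-]
1: R B2 -> L0 hit  d=-]
2: W B1 -> L1 miss  d=D]
3: W B1 -> L1 hit  d=D]
4: W B0 -> L0 miss  d=D]
5: R B2 -> L0 miss wb->B0  d=-]
6: R B3 -> L1 miss wb->B1  d=-]
7: R B5 -> L1 miss  d=-]
8: W B2 -> L0 hit  d=D]
9: W B0 -> L0 miss wb->B2  d=D]
10: W B5 -> L1 hit  d=D]
11: R B1 -> L1 miss wb->B5  d=-]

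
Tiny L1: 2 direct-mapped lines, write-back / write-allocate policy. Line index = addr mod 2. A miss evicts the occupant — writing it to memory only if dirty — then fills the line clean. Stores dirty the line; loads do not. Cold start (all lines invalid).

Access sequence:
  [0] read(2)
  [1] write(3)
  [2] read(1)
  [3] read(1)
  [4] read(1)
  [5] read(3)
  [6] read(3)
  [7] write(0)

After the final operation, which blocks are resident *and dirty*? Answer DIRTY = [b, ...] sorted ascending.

  0 | R B2 → L0 miss [-]
  1 | W B3 → L1 miss [D]
  2 | R B1 → L1 miss wb→B3 [-]
  3 | R B1 → L1 hit [-]
  4 | R B1 → L1 hit [-]
  5 | R B3 → L1 miss [-]
  6 | R B3 → L1 hit [-]
  7 | W B0 → L0 miss [D]

DIRTY = [0]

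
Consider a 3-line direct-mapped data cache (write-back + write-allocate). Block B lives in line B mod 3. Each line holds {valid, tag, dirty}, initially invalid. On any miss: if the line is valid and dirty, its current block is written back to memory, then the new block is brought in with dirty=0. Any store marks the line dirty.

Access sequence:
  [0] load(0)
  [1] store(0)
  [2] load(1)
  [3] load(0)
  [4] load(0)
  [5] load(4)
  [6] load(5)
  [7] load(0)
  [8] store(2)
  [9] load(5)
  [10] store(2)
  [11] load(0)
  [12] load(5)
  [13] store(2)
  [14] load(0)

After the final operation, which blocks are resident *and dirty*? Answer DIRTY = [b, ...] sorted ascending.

0: R B0 → L0 miss [-]
1: W B0 → L0 hit [D]
2: R B1 → L1 miss [-]
3: R B0 → L0 hit [D]
4: R B0 → L0 hit [D]
5: R B4 → L1 miss [-]
6: R B5 → L2 miss [-]
7: R B0 → L0 hit [D]
8: W B2 → L2 miss [D]
9: R B5 → L2 miss wb→B2 [-]
10: W B2 → L2 miss [D]
11: R B0 → L0 hit [D]
12: R B5 → L2 miss wb→B2 [-]
13: W B2 → L2 miss [D]
14: R B0 → L0 hit [D]

DIRTY = [0, 2]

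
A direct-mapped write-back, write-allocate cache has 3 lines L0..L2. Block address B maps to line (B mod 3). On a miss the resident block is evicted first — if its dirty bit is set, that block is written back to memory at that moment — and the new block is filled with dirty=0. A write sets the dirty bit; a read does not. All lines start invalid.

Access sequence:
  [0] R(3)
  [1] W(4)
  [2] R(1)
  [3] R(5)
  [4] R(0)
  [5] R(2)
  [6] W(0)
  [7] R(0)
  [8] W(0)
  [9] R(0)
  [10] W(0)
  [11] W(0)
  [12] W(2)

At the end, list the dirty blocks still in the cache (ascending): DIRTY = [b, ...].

DIRTY = [0, 2]

0: R B3 -> L0 miss  d=-]
1: W B4 -> L1 miss  d=D]
2: R B1 -> L1 miss wb->B4  d=-]
3: R B5 -> L2 miss  d=-]
4: R B0 -> L0 miss  d=-]
5: R B2 -> L2 miss  d=-]
6: W B0 -> L0 hit  d=D]
7: R B0 -> L0 hit  d=D]
8: W B0 -> L0 hit  d=D]
9: R B0 -> L0 hit  d=D]
10: W B0 -> L0 hit  d=D]
11: W B0 -> L0 hit  d=D]
12: W B2 -> L2 hit  d=D]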